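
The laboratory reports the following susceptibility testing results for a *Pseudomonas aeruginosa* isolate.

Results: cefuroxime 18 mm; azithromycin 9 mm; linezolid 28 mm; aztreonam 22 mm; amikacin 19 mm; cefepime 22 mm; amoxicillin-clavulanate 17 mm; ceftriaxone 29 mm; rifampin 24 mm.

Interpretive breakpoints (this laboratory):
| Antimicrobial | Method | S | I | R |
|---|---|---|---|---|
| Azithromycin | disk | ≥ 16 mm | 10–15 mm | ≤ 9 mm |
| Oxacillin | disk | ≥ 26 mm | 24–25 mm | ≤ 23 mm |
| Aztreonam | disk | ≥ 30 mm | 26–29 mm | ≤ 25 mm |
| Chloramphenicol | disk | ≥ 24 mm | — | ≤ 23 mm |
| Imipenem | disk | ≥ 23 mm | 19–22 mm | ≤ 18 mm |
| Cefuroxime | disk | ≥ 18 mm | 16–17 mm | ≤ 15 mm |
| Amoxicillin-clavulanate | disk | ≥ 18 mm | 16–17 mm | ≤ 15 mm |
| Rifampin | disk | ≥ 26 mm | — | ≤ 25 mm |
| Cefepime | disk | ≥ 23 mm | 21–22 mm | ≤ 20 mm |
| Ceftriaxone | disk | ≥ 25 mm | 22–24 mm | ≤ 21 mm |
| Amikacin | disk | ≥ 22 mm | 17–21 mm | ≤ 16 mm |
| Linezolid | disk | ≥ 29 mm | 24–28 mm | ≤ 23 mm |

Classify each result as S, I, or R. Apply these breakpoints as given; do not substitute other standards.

Cefuroxime: 18 mm is ≥ 18 mm ⇒ susceptible
Azithromycin 9 mm: ≤ 9 mm — resistant
Linezolid (28 mm) in 24–28 mm — intermediate
Aztreonam: 22 mm is ≤ 25 mm → resistant
Amikacin (19 mm) in 17–21 mm ⇒ I
Cefepime 22 mm: in 21–22 mm — Intermediate
Amoxicillin-clavulanate 17 mm: in 16–17 mm ⇒ Intermediate
Ceftriaxone 29 mm: ≥ 25 mm — Susceptible
Rifampin: 24 mm is ≤ 25 mm ⇒ Resistant

S, R, I, R, I, I, I, S, R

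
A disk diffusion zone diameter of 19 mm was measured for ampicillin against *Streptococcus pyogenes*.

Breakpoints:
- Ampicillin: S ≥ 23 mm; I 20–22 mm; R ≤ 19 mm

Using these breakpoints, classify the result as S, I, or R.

R

Ampicillin 19 mm: ≤ 19 mm ⇒ Resistant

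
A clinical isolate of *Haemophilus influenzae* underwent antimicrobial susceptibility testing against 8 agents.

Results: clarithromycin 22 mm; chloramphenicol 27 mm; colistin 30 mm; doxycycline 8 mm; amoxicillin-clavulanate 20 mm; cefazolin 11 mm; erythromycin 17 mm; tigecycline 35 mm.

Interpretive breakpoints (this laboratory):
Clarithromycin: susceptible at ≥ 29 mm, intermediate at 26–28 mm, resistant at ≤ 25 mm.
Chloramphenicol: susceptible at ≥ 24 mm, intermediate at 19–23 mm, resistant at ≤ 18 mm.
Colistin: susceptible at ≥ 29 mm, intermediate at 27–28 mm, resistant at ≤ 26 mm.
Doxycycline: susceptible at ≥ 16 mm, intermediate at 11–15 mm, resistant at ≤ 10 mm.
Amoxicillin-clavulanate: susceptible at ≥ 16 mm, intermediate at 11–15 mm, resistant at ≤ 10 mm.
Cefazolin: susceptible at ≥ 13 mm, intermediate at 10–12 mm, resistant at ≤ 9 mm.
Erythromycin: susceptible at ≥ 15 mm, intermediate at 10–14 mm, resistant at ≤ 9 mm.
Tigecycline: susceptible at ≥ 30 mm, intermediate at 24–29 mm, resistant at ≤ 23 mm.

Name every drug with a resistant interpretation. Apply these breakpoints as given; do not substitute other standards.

clarithromycin, doxycycline

Clarithromycin 22 mm: ≤ 25 mm ⇒ resistant
Chloramphenicol 27 mm: ≥ 24 mm → susceptible
Colistin 30 mm: ≥ 29 mm ⇒ susceptible
Doxycycline: 8 mm is ≤ 10 mm → R
Amoxicillin-clavulanate 20 mm: ≥ 16 mm — susceptible
Cefazolin 11 mm: in 10–12 mm — I
Erythromycin: 17 mm is ≥ 15 mm ⇒ Susceptible
Tigecycline (35 mm) ≥ 30 mm → susceptible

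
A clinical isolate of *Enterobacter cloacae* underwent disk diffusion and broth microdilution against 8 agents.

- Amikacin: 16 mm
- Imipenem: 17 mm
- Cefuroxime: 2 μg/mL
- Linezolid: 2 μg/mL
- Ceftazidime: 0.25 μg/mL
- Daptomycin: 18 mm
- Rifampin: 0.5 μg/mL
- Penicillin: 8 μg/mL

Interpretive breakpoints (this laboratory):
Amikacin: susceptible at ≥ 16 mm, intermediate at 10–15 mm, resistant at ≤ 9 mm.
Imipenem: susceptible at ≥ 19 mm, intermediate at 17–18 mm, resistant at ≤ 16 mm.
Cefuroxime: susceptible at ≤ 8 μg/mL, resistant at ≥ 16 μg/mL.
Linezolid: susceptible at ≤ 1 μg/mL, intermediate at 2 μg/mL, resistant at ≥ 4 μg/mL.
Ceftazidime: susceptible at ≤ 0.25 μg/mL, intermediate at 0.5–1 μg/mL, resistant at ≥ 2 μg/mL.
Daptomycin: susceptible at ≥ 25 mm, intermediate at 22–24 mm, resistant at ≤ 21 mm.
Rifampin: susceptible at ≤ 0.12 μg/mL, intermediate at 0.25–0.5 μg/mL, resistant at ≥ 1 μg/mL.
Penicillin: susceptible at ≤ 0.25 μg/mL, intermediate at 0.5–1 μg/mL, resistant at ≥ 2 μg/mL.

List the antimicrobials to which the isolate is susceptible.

Amikacin 16 mm: ≥ 16 mm — Susceptible
Imipenem 17 mm: in 17–18 mm → Intermediate
Cefuroxime: 2 μg/mL is ≤ 8 μg/mL → Susceptible
Linezolid (2 μg/mL) = 2 μg/mL — I
Ceftazidime (0.25 μg/mL) ≤ 0.25 μg/mL — S
Daptomycin (18 mm) ≤ 21 mm ⇒ R
Rifampin (0.5 μg/mL) in 0.25–0.5 μg/mL — I
Penicillin: 8 μg/mL is ≥ 2 μg/mL — R

amikacin, cefuroxime, ceftazidime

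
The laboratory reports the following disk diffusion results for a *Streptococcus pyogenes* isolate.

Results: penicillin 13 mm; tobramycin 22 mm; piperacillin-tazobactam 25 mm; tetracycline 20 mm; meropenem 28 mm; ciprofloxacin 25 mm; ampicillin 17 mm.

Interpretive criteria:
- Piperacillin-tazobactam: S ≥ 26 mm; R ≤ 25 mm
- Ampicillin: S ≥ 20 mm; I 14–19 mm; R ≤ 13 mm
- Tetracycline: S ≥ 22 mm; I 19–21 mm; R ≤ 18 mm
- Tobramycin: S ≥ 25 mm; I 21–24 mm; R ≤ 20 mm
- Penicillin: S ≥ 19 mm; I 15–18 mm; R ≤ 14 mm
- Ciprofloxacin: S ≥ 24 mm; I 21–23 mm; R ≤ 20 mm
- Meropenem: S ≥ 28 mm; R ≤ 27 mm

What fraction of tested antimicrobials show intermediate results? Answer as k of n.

Penicillin: 13 mm is ≤ 14 mm ⇒ Resistant
Tobramycin 22 mm: in 21–24 mm → intermediate
Piperacillin-tazobactam (25 mm) ≤ 25 mm ⇒ Resistant
Tetracycline: 20 mm is in 19–21 mm ⇒ Intermediate
Meropenem 28 mm: ≥ 28 mm ⇒ susceptible
Ciprofloxacin: 25 mm is ≥ 24 mm → S
Ampicillin (17 mm) in 14–19 mm — Intermediate
Intermediate: 3/7

3 of 7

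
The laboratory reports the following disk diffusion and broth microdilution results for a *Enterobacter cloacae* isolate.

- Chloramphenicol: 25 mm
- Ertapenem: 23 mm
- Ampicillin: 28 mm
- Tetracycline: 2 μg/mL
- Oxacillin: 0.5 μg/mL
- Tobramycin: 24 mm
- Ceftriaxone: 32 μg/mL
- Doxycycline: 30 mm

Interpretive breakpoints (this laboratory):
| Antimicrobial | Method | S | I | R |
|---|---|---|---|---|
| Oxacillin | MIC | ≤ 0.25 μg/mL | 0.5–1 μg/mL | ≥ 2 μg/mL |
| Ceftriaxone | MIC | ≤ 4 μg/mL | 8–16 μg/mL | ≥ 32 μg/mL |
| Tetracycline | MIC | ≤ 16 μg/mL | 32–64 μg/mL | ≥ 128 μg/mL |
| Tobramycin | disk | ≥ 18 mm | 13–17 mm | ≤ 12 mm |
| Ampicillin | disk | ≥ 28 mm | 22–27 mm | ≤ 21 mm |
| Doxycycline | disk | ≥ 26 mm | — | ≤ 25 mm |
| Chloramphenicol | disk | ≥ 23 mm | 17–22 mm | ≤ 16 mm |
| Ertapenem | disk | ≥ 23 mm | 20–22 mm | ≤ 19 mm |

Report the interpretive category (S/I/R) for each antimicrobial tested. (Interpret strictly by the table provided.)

S, S, S, S, I, S, R, S

Chloramphenicol 25 mm: ≥ 23 mm — susceptible
Ertapenem: 23 mm is ≥ 23 mm → Susceptible
Ampicillin 28 mm: ≥ 28 mm → Susceptible
Tetracycline 2 μg/mL: ≤ 16 μg/mL → S
Oxacillin: 0.5 μg/mL is in 0.5–1 μg/mL ⇒ Intermediate
Tobramycin (24 mm) ≥ 18 mm — susceptible
Ceftriaxone 32 μg/mL: ≥ 32 μg/mL → resistant
Doxycycline (30 mm) ≥ 26 mm → S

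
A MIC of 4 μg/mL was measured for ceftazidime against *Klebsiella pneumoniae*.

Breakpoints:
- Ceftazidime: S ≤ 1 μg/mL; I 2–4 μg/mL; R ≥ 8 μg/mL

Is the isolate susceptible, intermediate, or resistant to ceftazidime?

Ceftazidime: 4 μg/mL is in 2–4 μg/mL — I

I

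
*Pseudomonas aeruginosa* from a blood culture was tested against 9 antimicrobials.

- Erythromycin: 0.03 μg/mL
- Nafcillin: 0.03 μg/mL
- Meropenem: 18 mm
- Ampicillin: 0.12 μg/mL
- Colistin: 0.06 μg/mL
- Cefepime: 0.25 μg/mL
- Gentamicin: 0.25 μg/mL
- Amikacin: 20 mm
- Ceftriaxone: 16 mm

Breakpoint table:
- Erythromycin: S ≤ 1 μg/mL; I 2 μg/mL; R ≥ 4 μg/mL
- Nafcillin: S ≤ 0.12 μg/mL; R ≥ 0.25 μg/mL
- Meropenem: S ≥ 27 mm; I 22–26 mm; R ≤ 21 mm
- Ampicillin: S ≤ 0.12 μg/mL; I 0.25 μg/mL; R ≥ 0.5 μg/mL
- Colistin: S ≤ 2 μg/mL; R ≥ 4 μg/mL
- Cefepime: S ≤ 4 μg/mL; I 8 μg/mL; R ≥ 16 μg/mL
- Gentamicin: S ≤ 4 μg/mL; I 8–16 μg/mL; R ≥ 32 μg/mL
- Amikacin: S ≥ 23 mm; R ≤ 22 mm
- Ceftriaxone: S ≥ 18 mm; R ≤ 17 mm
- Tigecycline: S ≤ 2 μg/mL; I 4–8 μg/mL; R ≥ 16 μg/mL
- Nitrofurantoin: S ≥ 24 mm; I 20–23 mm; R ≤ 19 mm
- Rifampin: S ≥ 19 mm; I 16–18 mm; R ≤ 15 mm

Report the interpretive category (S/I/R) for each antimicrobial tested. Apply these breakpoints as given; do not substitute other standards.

S, S, R, S, S, S, S, R, R

Erythromycin: 0.03 μg/mL is ≤ 1 μg/mL — S
Nafcillin: 0.03 μg/mL is ≤ 0.12 μg/mL → S
Meropenem (18 mm) ≤ 21 mm → resistant
Ampicillin: 0.12 μg/mL is ≤ 0.12 μg/mL → Susceptible
Colistin: 0.06 μg/mL is ≤ 2 μg/mL ⇒ Susceptible
Cefepime (0.25 μg/mL) ≤ 4 μg/mL — S
Gentamicin 0.25 μg/mL: ≤ 4 μg/mL → susceptible
Amikacin 20 mm: ≤ 22 mm — R
Ceftriaxone (16 mm) ≤ 17 mm — resistant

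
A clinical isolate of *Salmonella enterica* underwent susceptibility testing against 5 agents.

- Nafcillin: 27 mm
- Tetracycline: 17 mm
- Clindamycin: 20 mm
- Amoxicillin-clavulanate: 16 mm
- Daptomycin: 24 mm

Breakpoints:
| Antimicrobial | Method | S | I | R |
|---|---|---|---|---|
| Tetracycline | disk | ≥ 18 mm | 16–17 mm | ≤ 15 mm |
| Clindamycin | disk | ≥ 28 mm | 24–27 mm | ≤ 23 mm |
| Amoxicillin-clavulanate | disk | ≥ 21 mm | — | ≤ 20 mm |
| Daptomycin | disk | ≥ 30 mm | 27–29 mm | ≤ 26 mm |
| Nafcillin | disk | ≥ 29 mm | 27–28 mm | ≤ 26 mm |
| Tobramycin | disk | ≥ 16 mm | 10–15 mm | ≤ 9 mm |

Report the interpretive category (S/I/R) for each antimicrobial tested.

Nafcillin 27 mm: in 27–28 mm ⇒ intermediate
Tetracycline (17 mm) in 16–17 mm ⇒ I
Clindamycin: 20 mm is ≤ 23 mm → Resistant
Amoxicillin-clavulanate (16 mm) ≤ 20 mm ⇒ Resistant
Daptomycin: 24 mm is ≤ 26 mm → resistant

I, I, R, R, R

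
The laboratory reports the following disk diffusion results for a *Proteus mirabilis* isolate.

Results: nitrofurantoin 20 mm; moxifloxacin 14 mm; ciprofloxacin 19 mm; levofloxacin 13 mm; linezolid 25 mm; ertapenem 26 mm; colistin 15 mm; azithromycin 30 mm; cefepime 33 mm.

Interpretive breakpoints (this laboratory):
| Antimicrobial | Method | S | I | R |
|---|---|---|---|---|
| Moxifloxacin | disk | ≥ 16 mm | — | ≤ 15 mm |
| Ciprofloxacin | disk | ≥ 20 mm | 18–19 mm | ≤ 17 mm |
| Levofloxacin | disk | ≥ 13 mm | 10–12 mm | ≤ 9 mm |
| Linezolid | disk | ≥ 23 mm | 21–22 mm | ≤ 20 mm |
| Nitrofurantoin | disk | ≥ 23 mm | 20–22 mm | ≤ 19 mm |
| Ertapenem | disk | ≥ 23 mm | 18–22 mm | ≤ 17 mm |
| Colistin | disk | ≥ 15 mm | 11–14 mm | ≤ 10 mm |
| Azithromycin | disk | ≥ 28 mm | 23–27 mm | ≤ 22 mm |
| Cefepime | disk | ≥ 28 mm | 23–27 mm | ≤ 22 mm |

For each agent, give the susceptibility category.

I, R, I, S, S, S, S, S, S

Nitrofurantoin 20 mm: in 20–22 mm ⇒ intermediate
Moxifloxacin (14 mm) ≤ 15 mm → R
Ciprofloxacin: 19 mm is in 18–19 mm ⇒ intermediate
Levofloxacin (13 mm) ≥ 13 mm ⇒ Susceptible
Linezolid: 25 mm is ≥ 23 mm — S
Ertapenem 26 mm: ≥ 23 mm ⇒ Susceptible
Colistin 15 mm: ≥ 15 mm ⇒ susceptible
Azithromycin 30 mm: ≥ 28 mm ⇒ S
Cefepime (33 mm) ≥ 28 mm → Susceptible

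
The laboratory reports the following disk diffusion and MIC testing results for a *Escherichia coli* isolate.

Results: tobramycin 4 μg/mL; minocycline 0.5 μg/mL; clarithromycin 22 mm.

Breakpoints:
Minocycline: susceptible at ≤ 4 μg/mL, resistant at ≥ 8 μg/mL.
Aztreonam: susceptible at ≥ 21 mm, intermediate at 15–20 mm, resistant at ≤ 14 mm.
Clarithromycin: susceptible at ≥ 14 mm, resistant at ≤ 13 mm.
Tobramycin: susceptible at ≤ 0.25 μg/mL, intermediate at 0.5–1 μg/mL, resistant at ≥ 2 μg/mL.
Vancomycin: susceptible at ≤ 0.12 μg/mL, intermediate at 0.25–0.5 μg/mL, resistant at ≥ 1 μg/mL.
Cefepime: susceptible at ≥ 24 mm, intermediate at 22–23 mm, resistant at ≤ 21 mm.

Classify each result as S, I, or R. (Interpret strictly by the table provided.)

Tobramycin (4 μg/mL) ≥ 2 μg/mL → resistant
Minocycline: 0.5 μg/mL is ≤ 4 μg/mL → susceptible
Clarithromycin 22 mm: ≥ 14 mm ⇒ S

R, S, S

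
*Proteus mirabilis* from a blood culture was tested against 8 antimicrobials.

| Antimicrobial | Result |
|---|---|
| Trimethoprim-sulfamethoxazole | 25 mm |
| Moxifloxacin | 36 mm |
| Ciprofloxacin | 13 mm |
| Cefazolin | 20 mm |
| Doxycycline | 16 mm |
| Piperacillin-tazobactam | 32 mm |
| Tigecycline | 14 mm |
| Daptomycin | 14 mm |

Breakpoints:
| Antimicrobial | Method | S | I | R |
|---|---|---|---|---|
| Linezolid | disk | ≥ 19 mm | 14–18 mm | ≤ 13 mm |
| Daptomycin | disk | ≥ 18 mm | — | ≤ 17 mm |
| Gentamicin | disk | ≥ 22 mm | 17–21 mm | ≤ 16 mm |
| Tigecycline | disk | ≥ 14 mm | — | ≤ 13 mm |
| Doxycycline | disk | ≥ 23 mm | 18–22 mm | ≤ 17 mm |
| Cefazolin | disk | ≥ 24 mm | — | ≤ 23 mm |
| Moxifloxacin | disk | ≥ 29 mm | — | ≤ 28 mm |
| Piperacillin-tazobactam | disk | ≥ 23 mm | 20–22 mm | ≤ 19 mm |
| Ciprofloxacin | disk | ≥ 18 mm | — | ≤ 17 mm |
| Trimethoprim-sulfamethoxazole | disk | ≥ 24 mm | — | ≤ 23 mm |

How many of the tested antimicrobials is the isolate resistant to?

4

Trimethoprim-sulfamethoxazole 25 mm: ≥ 24 mm → S
Moxifloxacin: 36 mm is ≥ 29 mm — S
Ciprofloxacin 13 mm: ≤ 17 mm → R
Cefazolin (20 mm) ≤ 23 mm → Resistant
Doxycycline 16 mm: ≤ 17 mm → resistant
Piperacillin-tazobactam (32 mm) ≥ 23 mm → S
Tigecycline 14 mm: ≥ 14 mm ⇒ Susceptible
Daptomycin: 14 mm is ≤ 17 mm ⇒ Resistant
Resistant: 4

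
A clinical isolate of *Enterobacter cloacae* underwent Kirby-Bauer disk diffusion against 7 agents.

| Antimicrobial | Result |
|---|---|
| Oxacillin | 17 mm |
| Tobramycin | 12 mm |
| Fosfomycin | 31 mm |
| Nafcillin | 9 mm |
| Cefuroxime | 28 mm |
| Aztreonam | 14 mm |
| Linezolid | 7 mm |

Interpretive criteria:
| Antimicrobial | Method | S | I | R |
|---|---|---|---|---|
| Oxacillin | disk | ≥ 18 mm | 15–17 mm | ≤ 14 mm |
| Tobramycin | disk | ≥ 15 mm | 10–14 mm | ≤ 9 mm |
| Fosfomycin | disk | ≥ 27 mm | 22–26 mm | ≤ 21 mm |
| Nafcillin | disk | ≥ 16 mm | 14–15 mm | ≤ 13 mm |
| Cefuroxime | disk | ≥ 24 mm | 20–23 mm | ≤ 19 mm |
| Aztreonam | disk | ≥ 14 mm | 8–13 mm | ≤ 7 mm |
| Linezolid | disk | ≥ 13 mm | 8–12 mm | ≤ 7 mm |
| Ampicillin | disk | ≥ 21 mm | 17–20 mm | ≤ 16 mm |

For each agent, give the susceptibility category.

I, I, S, R, S, S, R

Oxacillin: 17 mm is in 15–17 mm → Intermediate
Tobramycin: 12 mm is in 10–14 mm — intermediate
Fosfomycin 31 mm: ≥ 27 mm ⇒ Susceptible
Nafcillin (9 mm) ≤ 13 mm ⇒ resistant
Cefuroxime: 28 mm is ≥ 24 mm ⇒ susceptible
Aztreonam 14 mm: ≥ 14 mm → S
Linezolid (7 mm) ≤ 7 mm → resistant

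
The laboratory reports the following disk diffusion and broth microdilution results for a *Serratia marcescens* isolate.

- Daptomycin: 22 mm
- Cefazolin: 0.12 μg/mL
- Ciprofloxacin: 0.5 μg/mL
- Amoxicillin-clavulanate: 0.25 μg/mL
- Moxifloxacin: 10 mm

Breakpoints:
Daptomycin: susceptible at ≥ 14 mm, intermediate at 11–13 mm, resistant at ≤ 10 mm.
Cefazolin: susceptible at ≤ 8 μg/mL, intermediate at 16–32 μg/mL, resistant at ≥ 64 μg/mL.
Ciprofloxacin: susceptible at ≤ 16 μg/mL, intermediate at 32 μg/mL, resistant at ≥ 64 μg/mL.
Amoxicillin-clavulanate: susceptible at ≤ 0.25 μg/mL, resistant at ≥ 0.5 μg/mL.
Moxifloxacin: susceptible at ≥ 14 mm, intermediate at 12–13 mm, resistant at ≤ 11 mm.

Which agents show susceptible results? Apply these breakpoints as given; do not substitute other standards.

Daptomycin: 22 mm is ≥ 14 mm ⇒ S
Cefazolin (0.12 μg/mL) ≤ 8 μg/mL — Susceptible
Ciprofloxacin: 0.5 μg/mL is ≤ 16 μg/mL ⇒ Susceptible
Amoxicillin-clavulanate: 0.25 μg/mL is ≤ 0.25 μg/mL → Susceptible
Moxifloxacin: 10 mm is ≤ 11 mm → resistant

daptomycin, cefazolin, ciprofloxacin, amoxicillin-clavulanate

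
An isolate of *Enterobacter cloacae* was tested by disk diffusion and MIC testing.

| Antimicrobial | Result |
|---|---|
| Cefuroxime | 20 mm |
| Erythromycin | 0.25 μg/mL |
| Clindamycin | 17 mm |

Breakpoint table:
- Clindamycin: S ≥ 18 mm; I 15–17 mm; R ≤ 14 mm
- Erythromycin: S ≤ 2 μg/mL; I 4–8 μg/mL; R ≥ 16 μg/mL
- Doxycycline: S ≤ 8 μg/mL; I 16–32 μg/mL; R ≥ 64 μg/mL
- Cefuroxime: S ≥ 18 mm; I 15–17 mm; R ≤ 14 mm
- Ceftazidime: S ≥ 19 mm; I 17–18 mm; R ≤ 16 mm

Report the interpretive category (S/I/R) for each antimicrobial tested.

S, S, I

Cefuroxime 20 mm: ≥ 18 mm ⇒ Susceptible
Erythromycin (0.25 μg/mL) ≤ 2 μg/mL ⇒ S
Clindamycin: 17 mm is in 15–17 mm → I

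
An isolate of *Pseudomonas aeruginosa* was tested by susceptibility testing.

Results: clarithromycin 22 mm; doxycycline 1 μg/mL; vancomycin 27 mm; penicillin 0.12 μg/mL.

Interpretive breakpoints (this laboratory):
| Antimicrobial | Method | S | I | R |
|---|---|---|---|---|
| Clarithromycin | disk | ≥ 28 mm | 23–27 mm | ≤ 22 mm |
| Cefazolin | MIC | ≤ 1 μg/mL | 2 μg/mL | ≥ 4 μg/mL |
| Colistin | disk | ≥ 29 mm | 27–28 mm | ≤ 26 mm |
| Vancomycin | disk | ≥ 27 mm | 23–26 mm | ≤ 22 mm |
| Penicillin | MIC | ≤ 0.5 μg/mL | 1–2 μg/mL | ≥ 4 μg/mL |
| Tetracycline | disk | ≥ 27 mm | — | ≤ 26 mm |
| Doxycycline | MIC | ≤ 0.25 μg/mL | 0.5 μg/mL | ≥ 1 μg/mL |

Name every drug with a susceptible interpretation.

vancomycin, penicillin

Clarithromycin: 22 mm is ≤ 22 mm → resistant
Doxycycline: 1 μg/mL is ≥ 1 μg/mL ⇒ resistant
Vancomycin (27 mm) ≥ 27 mm ⇒ Susceptible
Penicillin (0.12 μg/mL) ≤ 0.5 μg/mL → S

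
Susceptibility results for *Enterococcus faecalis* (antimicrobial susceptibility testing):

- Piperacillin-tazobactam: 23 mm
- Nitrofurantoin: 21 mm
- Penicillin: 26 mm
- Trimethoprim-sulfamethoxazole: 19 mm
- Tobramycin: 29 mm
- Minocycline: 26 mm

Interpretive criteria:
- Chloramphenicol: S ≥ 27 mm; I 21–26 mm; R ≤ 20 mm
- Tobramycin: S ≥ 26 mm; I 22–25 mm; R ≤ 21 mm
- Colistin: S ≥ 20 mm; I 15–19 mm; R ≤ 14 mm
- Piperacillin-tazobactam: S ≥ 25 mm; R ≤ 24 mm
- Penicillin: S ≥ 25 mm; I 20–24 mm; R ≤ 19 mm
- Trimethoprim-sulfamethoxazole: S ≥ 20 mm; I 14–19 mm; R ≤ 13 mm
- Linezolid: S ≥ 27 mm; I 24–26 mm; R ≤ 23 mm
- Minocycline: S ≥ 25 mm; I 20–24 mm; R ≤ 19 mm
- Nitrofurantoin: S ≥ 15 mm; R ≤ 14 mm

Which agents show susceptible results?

nitrofurantoin, penicillin, tobramycin, minocycline

Piperacillin-tazobactam: 23 mm is ≤ 24 mm — resistant
Nitrofurantoin: 21 mm is ≥ 15 mm ⇒ Susceptible
Penicillin: 26 mm is ≥ 25 mm → Susceptible
Trimethoprim-sulfamethoxazole (19 mm) in 14–19 mm → intermediate
Tobramycin: 29 mm is ≥ 26 mm — Susceptible
Minocycline 26 mm: ≥ 25 mm — susceptible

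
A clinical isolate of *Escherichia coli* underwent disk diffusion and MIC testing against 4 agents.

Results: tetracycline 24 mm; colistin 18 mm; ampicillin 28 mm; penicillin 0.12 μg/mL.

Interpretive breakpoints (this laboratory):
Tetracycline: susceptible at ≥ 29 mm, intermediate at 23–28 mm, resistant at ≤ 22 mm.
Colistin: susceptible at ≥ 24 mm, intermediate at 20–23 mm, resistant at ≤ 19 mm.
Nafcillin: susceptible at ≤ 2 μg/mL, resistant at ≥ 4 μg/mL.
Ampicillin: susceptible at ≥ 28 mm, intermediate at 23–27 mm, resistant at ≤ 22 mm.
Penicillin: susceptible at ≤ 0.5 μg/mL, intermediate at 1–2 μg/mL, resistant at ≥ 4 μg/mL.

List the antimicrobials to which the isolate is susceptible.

Tetracycline: 24 mm is in 23–28 mm → Intermediate
Colistin: 18 mm is ≤ 19 mm → R
Ampicillin (28 mm) ≥ 28 mm ⇒ susceptible
Penicillin: 0.12 μg/mL is ≤ 0.5 μg/mL → susceptible

ampicillin, penicillin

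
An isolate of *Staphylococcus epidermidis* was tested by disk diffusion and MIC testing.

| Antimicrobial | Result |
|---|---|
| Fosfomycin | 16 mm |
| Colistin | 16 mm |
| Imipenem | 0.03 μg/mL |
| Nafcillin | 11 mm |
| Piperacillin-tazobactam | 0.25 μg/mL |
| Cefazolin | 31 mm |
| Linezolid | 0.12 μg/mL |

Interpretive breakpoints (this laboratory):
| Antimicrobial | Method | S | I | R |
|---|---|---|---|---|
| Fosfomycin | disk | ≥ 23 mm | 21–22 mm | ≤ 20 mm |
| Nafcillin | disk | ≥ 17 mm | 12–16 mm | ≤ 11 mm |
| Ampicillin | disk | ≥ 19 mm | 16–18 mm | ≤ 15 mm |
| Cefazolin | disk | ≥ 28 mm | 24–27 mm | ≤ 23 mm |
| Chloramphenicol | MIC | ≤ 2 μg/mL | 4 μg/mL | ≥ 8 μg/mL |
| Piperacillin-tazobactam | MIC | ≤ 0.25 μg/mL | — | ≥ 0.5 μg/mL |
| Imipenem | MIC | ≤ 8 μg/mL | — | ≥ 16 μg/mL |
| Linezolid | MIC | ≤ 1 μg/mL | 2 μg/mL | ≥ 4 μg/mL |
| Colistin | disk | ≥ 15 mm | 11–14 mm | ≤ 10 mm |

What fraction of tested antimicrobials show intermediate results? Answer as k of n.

0 of 7

Fosfomycin (16 mm) ≤ 20 mm — R
Colistin: 16 mm is ≥ 15 mm — susceptible
Imipenem 0.03 μg/mL: ≤ 8 μg/mL ⇒ Susceptible
Nafcillin (11 mm) ≤ 11 mm ⇒ R
Piperacillin-tazobactam 0.25 μg/mL: ≤ 0.25 μg/mL ⇒ Susceptible
Cefazolin (31 mm) ≥ 28 mm — S
Linezolid 0.12 μg/mL: ≤ 1 μg/mL — Susceptible
Intermediate: 0/7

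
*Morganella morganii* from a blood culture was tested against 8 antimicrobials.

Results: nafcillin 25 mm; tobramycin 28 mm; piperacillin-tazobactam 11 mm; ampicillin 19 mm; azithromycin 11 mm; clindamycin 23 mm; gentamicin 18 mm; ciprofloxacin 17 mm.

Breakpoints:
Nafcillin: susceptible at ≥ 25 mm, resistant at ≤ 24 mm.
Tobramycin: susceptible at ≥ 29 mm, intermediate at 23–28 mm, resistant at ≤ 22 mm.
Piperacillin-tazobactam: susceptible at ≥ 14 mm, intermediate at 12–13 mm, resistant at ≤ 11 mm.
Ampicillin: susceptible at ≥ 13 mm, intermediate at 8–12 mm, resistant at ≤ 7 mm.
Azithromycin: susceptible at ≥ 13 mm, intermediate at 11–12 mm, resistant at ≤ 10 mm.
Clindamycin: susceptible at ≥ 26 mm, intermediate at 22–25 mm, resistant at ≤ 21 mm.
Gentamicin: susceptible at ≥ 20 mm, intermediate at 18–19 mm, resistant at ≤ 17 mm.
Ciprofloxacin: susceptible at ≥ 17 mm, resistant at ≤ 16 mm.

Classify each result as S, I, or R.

Nafcillin (25 mm) ≥ 25 mm — Susceptible
Tobramycin: 28 mm is in 23–28 mm — I
Piperacillin-tazobactam (11 mm) ≤ 11 mm → R
Ampicillin (19 mm) ≥ 13 mm — susceptible
Azithromycin 11 mm: in 11–12 mm → I
Clindamycin: 23 mm is in 22–25 mm ⇒ intermediate
Gentamicin: 18 mm is in 18–19 mm → I
Ciprofloxacin: 17 mm is ≥ 17 mm → Susceptible

S, I, R, S, I, I, I, S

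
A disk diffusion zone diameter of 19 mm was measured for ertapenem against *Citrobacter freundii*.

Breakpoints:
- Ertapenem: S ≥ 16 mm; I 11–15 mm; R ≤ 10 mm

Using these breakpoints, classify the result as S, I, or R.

Susceptible

Ertapenem 19 mm: ≥ 16 mm → S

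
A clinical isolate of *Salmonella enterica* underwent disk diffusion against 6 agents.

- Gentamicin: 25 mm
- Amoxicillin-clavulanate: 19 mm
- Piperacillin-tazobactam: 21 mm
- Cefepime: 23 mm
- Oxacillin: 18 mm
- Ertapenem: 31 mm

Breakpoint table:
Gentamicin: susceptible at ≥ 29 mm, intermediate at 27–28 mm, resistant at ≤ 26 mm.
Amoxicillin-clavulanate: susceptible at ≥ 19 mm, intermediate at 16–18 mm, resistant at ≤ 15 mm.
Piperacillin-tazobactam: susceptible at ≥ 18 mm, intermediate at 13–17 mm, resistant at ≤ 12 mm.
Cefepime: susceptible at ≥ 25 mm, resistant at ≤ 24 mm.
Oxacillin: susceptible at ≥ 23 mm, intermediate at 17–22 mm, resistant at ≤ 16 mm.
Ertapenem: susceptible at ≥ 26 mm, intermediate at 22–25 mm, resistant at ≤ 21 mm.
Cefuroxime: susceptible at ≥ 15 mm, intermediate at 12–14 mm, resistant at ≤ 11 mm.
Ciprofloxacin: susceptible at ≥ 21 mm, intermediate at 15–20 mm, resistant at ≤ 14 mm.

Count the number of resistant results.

Gentamicin: 25 mm is ≤ 26 mm → R
Amoxicillin-clavulanate 19 mm: ≥ 19 mm ⇒ susceptible
Piperacillin-tazobactam (21 mm) ≥ 18 mm ⇒ Susceptible
Cefepime (23 mm) ≤ 24 mm ⇒ R
Oxacillin: 18 mm is in 17–22 mm ⇒ Intermediate
Ertapenem 31 mm: ≥ 26 mm — S
Resistant: 2

2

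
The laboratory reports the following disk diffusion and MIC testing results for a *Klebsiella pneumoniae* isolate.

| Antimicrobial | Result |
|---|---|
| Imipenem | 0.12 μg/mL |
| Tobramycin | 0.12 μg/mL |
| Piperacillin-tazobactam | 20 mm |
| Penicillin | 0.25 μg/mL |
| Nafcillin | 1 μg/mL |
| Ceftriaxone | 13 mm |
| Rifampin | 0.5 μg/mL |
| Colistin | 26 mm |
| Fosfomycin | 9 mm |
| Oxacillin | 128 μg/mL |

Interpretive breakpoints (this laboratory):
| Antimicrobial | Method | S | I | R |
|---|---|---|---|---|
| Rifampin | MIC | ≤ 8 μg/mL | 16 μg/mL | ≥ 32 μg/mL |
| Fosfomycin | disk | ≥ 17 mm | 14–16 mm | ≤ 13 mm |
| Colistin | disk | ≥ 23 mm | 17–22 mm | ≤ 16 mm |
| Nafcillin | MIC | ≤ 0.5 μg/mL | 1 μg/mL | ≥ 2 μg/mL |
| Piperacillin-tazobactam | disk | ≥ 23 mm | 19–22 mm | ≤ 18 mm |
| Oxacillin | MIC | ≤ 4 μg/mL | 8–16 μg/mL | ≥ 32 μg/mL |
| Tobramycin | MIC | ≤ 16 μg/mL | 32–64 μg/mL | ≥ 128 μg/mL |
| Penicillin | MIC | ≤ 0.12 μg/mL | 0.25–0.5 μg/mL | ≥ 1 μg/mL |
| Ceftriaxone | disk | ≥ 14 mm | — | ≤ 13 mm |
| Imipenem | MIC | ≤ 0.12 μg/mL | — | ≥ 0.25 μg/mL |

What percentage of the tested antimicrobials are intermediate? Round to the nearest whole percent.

Imipenem 0.12 μg/mL: ≤ 0.12 μg/mL → susceptible
Tobramycin 0.12 μg/mL: ≤ 16 μg/mL → Susceptible
Piperacillin-tazobactam 20 mm: in 19–22 mm → intermediate
Penicillin (0.25 μg/mL) in 0.25–0.5 μg/mL → intermediate
Nafcillin: 1 μg/mL is = 1 μg/mL → Intermediate
Ceftriaxone: 13 mm is ≤ 13 mm ⇒ resistant
Rifampin (0.5 μg/mL) ≤ 8 μg/mL → S
Colistin 26 mm: ≥ 23 mm ⇒ Susceptible
Fosfomycin 9 mm: ≤ 13 mm ⇒ resistant
Oxacillin 128 μg/mL: ≥ 32 μg/mL → resistant
Intermediate: 3/10

30%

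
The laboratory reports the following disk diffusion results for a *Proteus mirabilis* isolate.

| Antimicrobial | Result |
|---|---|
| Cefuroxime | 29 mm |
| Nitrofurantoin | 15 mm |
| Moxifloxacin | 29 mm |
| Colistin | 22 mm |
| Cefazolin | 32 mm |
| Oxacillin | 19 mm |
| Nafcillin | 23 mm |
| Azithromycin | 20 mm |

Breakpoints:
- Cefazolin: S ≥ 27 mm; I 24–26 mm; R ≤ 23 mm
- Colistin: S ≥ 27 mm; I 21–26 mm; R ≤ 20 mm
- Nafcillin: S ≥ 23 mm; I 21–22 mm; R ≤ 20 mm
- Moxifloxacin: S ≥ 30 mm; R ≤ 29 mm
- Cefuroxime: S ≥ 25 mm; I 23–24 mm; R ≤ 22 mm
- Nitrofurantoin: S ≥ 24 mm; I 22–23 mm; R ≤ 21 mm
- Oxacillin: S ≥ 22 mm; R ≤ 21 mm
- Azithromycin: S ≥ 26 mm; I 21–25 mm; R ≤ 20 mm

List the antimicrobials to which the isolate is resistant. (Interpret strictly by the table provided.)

Cefuroxime (29 mm) ≥ 25 mm → susceptible
Nitrofurantoin: 15 mm is ≤ 21 mm ⇒ resistant
Moxifloxacin: 29 mm is ≤ 29 mm ⇒ Resistant
Colistin: 22 mm is in 21–26 mm → intermediate
Cefazolin 32 mm: ≥ 27 mm → S
Oxacillin (19 mm) ≤ 21 mm — resistant
Nafcillin 23 mm: ≥ 23 mm — S
Azithromycin (20 mm) ≤ 20 mm → Resistant

nitrofurantoin, moxifloxacin, oxacillin, azithromycin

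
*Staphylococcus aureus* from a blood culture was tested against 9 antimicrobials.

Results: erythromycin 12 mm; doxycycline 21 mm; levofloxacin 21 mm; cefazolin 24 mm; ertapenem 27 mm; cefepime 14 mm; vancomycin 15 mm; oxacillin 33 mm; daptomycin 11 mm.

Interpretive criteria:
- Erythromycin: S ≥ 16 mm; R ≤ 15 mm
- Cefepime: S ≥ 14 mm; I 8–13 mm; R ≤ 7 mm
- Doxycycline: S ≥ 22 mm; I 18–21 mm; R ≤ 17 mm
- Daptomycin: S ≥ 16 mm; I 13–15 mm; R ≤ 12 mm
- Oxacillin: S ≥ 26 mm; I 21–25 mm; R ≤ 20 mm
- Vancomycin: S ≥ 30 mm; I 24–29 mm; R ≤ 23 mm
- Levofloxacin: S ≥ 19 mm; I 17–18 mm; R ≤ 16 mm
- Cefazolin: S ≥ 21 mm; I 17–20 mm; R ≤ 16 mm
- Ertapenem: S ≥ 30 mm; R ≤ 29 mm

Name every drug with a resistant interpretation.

Erythromycin: 12 mm is ≤ 15 mm — R
Doxycycline 21 mm: in 18–21 mm — intermediate
Levofloxacin (21 mm) ≥ 19 mm ⇒ S
Cefazolin: 24 mm is ≥ 21 mm → S
Ertapenem 27 mm: ≤ 29 mm ⇒ R
Cefepime (14 mm) ≥ 14 mm ⇒ S
Vancomycin (15 mm) ≤ 23 mm ⇒ resistant
Oxacillin (33 mm) ≥ 26 mm ⇒ susceptible
Daptomycin (11 mm) ≤ 12 mm → Resistant

erythromycin, ertapenem, vancomycin, daptomycin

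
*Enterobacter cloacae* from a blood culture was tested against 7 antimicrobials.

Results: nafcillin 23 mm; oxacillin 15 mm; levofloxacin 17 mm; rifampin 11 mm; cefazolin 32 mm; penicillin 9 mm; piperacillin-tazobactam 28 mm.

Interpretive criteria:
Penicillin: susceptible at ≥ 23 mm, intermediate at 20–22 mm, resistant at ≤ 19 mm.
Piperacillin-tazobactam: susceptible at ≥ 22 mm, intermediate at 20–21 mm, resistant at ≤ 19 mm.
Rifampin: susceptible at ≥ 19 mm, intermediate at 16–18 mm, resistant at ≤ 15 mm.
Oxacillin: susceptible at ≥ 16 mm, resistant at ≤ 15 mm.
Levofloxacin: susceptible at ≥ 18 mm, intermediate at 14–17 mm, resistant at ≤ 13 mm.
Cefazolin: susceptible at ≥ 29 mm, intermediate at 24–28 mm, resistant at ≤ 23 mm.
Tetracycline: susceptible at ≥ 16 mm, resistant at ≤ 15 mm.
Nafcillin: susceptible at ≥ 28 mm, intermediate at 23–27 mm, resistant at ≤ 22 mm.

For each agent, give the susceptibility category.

I, R, I, R, S, R, S

Nafcillin: 23 mm is in 23–27 mm → Intermediate
Oxacillin 15 mm: ≤ 15 mm ⇒ R
Levofloxacin: 17 mm is in 14–17 mm ⇒ I
Rifampin 11 mm: ≤ 15 mm — resistant
Cefazolin 32 mm: ≥ 29 mm — susceptible
Penicillin: 9 mm is ≤ 19 mm → resistant
Piperacillin-tazobactam 28 mm: ≥ 22 mm ⇒ Susceptible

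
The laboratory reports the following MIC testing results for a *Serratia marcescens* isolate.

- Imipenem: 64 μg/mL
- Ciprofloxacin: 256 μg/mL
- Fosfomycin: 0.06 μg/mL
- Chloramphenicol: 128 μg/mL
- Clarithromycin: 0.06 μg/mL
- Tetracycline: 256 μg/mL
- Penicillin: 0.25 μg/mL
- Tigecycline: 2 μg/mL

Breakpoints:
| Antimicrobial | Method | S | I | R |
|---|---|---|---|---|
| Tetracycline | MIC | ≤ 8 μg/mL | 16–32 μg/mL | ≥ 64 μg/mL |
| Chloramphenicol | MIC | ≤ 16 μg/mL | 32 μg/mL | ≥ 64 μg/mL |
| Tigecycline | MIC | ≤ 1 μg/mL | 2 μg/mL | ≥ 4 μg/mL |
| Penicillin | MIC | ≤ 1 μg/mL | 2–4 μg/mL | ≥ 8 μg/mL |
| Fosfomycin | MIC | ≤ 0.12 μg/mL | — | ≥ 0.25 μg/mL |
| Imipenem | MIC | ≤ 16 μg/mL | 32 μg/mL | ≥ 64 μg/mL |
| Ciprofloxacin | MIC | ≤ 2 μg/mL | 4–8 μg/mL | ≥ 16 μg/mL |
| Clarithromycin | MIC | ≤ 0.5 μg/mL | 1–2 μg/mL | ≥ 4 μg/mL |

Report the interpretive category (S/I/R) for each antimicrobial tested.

R, R, S, R, S, R, S, I

Imipenem 64 μg/mL: ≥ 64 μg/mL ⇒ Resistant
Ciprofloxacin (256 μg/mL) ≥ 16 μg/mL → Resistant
Fosfomycin 0.06 μg/mL: ≤ 0.12 μg/mL → S
Chloramphenicol 128 μg/mL: ≥ 64 μg/mL ⇒ R
Clarithromycin 0.06 μg/mL: ≤ 0.5 μg/mL ⇒ susceptible
Tetracycline (256 μg/mL) ≥ 64 μg/mL ⇒ R
Penicillin: 0.25 μg/mL is ≤ 1 μg/mL → susceptible
Tigecycline 2 μg/mL: = 2 μg/mL ⇒ intermediate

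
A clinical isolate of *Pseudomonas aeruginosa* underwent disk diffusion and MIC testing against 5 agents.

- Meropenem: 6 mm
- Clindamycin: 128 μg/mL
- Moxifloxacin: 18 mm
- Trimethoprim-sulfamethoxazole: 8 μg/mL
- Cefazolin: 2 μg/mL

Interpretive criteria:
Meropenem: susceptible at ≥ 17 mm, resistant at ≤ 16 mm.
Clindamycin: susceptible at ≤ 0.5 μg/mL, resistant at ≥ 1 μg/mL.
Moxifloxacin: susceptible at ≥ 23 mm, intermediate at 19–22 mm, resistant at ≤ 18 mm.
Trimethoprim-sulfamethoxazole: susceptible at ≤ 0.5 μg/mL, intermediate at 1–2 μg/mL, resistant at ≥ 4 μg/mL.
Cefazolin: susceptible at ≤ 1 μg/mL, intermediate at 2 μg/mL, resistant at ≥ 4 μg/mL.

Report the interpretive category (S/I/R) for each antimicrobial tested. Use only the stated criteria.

R, R, R, R, I

Meropenem 6 mm: ≤ 16 mm ⇒ R
Clindamycin 128 μg/mL: ≥ 1 μg/mL ⇒ R
Moxifloxacin (18 mm) ≤ 18 mm → R
Trimethoprim-sulfamethoxazole: 8 μg/mL is ≥ 4 μg/mL — R
Cefazolin: 2 μg/mL is = 2 μg/mL → Intermediate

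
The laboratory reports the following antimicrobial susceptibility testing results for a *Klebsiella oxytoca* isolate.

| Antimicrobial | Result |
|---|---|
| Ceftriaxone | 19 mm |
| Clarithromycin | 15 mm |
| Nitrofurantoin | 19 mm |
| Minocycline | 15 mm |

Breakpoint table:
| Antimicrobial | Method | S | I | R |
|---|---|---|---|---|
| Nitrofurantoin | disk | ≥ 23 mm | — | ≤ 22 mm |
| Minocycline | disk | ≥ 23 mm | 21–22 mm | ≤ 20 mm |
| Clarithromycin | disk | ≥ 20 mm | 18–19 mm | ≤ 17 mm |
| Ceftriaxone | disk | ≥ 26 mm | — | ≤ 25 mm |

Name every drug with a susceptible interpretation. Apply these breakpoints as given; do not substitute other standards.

Ceftriaxone 19 mm: ≤ 25 mm — resistant
Clarithromycin (15 mm) ≤ 17 mm — resistant
Nitrofurantoin: 19 mm is ≤ 22 mm ⇒ resistant
Minocycline (15 mm) ≤ 20 mm — Resistant

none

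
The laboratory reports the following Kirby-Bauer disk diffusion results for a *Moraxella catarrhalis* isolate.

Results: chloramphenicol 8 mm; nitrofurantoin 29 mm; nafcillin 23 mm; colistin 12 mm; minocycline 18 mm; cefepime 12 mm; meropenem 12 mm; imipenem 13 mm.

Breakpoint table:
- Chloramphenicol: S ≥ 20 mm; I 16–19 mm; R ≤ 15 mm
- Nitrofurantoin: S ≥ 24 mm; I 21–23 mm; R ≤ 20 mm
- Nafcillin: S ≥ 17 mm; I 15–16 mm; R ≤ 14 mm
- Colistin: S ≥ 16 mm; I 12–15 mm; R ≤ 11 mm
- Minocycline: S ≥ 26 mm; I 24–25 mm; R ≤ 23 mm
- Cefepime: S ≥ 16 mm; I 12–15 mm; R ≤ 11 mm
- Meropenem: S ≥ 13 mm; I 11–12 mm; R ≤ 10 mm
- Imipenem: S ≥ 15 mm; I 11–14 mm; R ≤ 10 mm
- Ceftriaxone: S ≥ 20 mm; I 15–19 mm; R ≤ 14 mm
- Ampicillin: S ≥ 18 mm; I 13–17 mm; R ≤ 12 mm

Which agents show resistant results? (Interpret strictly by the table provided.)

Chloramphenicol 8 mm: ≤ 15 mm → R
Nitrofurantoin 29 mm: ≥ 24 mm → S
Nafcillin (23 mm) ≥ 17 mm — susceptible
Colistin: 12 mm is in 12–15 mm → I
Minocycline: 18 mm is ≤ 23 mm — R
Cefepime (12 mm) in 12–15 mm → Intermediate
Meropenem: 12 mm is in 11–12 mm → intermediate
Imipenem: 13 mm is in 11–14 mm → Intermediate

chloramphenicol, minocycline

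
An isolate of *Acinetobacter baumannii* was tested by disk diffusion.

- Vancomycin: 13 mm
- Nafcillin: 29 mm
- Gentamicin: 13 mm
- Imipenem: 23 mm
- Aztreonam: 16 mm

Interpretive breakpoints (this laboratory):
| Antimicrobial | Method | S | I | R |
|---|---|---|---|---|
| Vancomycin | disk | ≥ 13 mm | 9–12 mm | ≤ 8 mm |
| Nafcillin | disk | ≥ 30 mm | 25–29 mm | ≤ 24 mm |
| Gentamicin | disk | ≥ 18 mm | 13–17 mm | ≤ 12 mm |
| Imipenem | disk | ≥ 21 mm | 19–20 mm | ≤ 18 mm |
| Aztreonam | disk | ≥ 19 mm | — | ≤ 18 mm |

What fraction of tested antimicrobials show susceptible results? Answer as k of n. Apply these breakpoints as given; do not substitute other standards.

2 of 5

Vancomycin: 13 mm is ≥ 13 mm ⇒ S
Nafcillin: 29 mm is in 25–29 mm → I
Gentamicin 13 mm: in 13–17 mm → Intermediate
Imipenem (23 mm) ≥ 21 mm → susceptible
Aztreonam 16 mm: ≤ 18 mm — resistant
Susceptible: 2/5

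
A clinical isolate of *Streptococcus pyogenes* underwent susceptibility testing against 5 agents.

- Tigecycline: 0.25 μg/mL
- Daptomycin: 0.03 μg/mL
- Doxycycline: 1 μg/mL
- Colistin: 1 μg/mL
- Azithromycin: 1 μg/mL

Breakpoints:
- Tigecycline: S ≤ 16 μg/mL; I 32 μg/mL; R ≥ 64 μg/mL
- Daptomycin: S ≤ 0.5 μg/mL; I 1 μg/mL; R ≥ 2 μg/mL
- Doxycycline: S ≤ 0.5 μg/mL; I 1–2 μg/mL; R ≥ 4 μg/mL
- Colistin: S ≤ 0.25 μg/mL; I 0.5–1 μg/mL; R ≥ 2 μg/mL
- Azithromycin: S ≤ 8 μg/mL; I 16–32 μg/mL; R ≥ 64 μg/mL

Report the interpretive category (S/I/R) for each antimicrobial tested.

Tigecycline (0.25 μg/mL) ≤ 16 μg/mL → S
Daptomycin: 0.03 μg/mL is ≤ 0.5 μg/mL — S
Doxycycline: 1 μg/mL is in 1–2 μg/mL → Intermediate
Colistin: 1 μg/mL is in 0.5–1 μg/mL → I
Azithromycin (1 μg/mL) ≤ 8 μg/mL — susceptible

S, S, I, I, S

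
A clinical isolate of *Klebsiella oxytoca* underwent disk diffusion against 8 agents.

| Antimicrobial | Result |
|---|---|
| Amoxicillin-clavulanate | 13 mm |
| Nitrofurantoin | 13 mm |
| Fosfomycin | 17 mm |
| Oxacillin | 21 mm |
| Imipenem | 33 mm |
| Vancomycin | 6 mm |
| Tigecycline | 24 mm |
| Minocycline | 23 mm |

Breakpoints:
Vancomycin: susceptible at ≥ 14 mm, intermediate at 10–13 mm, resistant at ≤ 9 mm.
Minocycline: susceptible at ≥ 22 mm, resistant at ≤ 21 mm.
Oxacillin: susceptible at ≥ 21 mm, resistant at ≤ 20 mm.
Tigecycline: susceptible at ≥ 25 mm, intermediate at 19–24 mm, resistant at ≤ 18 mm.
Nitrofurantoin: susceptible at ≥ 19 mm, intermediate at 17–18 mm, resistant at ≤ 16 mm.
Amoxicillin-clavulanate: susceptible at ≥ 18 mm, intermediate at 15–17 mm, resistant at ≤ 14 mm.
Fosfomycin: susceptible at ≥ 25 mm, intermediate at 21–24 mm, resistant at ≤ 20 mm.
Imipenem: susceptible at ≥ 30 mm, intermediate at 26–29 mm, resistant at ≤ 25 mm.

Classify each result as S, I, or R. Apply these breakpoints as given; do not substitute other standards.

R, R, R, S, S, R, I, S

Amoxicillin-clavulanate (13 mm) ≤ 14 mm ⇒ Resistant
Nitrofurantoin (13 mm) ≤ 16 mm → resistant
Fosfomycin: 17 mm is ≤ 20 mm ⇒ Resistant
Oxacillin: 21 mm is ≥ 21 mm — Susceptible
Imipenem 33 mm: ≥ 30 mm ⇒ Susceptible
Vancomycin 6 mm: ≤ 9 mm — resistant
Tigecycline (24 mm) in 19–24 mm ⇒ intermediate
Minocycline (23 mm) ≥ 22 mm — S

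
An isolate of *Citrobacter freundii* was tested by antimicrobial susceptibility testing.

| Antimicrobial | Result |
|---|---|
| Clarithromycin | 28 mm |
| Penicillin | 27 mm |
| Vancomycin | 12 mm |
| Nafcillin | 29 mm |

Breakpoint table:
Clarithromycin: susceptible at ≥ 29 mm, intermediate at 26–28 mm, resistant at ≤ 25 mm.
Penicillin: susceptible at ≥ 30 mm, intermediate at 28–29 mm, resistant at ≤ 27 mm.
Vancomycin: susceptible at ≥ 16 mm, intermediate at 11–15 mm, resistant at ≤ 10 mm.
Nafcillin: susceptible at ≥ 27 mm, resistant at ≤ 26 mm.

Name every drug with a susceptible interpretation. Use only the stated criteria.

Clarithromycin: 28 mm is in 26–28 mm ⇒ intermediate
Penicillin 27 mm: ≤ 27 mm — R
Vancomycin (12 mm) in 11–15 mm — intermediate
Nafcillin (29 mm) ≥ 27 mm → Susceptible

nafcillin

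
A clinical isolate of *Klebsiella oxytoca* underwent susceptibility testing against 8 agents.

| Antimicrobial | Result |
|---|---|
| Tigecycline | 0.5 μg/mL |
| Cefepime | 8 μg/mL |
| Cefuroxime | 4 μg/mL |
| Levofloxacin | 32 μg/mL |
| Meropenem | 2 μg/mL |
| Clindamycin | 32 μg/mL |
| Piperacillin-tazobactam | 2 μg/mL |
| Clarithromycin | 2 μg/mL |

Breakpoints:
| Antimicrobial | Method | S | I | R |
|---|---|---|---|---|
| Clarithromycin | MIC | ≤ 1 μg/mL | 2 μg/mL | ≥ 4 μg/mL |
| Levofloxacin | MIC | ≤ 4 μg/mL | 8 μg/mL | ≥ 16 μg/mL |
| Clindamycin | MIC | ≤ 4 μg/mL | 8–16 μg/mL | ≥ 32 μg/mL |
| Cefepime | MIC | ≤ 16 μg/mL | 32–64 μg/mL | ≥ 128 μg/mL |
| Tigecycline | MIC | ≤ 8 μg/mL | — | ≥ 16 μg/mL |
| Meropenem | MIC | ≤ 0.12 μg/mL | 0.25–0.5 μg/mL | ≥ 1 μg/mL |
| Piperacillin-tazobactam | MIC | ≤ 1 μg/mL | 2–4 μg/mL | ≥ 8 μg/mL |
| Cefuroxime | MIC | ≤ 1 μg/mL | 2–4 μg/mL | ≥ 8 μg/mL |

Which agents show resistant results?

levofloxacin, meropenem, clindamycin

Tigecycline 0.5 μg/mL: ≤ 8 μg/mL → S
Cefepime 8 μg/mL: ≤ 16 μg/mL → susceptible
Cefuroxime (4 μg/mL) in 2–4 μg/mL — I
Levofloxacin 32 μg/mL: ≥ 16 μg/mL — resistant
Meropenem: 2 μg/mL is ≥ 1 μg/mL ⇒ resistant
Clindamycin: 32 μg/mL is ≥ 32 μg/mL ⇒ Resistant
Piperacillin-tazobactam: 2 μg/mL is in 2–4 μg/mL — Intermediate
Clarithromycin (2 μg/mL) = 2 μg/mL ⇒ I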